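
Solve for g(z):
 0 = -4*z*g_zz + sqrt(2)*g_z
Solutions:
 g(z) = C1 + C2*z^(sqrt(2)/4 + 1)


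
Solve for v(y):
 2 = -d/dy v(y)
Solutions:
 v(y) = C1 - 2*y


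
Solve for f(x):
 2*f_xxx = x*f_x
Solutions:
 f(x) = C1 + Integral(C2*airyai(2^(2/3)*x/2) + C3*airybi(2^(2/3)*x/2), x)


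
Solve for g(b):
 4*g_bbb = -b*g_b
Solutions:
 g(b) = C1 + Integral(C2*airyai(-2^(1/3)*b/2) + C3*airybi(-2^(1/3)*b/2), b)


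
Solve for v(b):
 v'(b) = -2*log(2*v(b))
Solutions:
 Integral(1/(log(_y) + log(2)), (_y, v(b)))/2 = C1 - b


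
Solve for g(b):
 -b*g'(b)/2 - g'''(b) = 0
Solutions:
 g(b) = C1 + Integral(C2*airyai(-2^(2/3)*b/2) + C3*airybi(-2^(2/3)*b/2), b)


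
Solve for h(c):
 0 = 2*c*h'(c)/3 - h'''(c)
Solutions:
 h(c) = C1 + Integral(C2*airyai(2^(1/3)*3^(2/3)*c/3) + C3*airybi(2^(1/3)*3^(2/3)*c/3), c)


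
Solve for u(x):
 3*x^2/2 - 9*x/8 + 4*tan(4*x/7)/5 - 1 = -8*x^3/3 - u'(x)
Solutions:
 u(x) = C1 - 2*x^4/3 - x^3/2 + 9*x^2/16 + x + 7*log(cos(4*x/7))/5


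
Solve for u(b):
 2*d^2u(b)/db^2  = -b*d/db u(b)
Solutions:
 u(b) = C1 + C2*erf(b/2)


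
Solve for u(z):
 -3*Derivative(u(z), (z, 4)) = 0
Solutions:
 u(z) = C1 + C2*z + C3*z^2 + C4*z^3


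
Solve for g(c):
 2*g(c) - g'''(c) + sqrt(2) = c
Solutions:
 g(c) = C3*exp(2^(1/3)*c) + c/2 + (C1*sin(2^(1/3)*sqrt(3)*c/2) + C2*cos(2^(1/3)*sqrt(3)*c/2))*exp(-2^(1/3)*c/2) - sqrt(2)/2


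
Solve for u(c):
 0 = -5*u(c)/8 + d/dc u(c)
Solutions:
 u(c) = C1*exp(5*c/8)


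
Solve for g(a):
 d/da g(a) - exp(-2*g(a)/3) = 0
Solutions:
 g(a) = 3*log(-sqrt(C1 + a)) - 3*log(3) + 3*log(6)/2
 g(a) = 3*log(C1 + a)/2 - 3*log(3) + 3*log(6)/2


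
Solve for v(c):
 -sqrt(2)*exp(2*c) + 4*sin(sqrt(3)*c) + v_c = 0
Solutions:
 v(c) = C1 + sqrt(2)*exp(2*c)/2 + 4*sqrt(3)*cos(sqrt(3)*c)/3


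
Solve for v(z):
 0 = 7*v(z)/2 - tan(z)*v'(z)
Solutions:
 v(z) = C1*sin(z)^(7/2)


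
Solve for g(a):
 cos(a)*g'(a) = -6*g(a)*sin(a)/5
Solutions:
 g(a) = C1*cos(a)^(6/5)


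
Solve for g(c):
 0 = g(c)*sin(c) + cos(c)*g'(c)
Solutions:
 g(c) = C1*cos(c)


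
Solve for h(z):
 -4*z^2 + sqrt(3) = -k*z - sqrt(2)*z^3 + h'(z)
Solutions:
 h(z) = C1 + k*z^2/2 + sqrt(2)*z^4/4 - 4*z^3/3 + sqrt(3)*z


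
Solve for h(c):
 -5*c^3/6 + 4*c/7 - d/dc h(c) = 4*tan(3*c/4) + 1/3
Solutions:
 h(c) = C1 - 5*c^4/24 + 2*c^2/7 - c/3 + 16*log(cos(3*c/4))/3


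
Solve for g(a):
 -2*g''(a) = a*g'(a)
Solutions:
 g(a) = C1 + C2*erf(a/2)


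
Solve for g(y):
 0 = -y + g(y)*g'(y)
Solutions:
 g(y) = -sqrt(C1 + y^2)
 g(y) = sqrt(C1 + y^2)


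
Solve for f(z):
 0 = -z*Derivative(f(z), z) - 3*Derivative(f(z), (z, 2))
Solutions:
 f(z) = C1 + C2*erf(sqrt(6)*z/6)


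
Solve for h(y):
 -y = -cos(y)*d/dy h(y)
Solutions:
 h(y) = C1 + Integral(y/cos(y), y)


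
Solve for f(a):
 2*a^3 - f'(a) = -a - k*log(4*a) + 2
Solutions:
 f(a) = C1 + a^4/2 + a^2/2 + a*k*log(a) - a*k + a*k*log(4) - 2*a


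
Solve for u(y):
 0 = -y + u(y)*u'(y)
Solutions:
 u(y) = -sqrt(C1 + y^2)
 u(y) = sqrt(C1 + y^2)


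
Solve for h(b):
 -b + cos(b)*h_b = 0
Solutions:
 h(b) = C1 + Integral(b/cos(b), b)


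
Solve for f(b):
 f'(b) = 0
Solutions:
 f(b) = C1


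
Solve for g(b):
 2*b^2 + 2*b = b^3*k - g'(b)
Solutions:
 g(b) = C1 + b^4*k/4 - 2*b^3/3 - b^2


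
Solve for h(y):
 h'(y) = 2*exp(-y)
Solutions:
 h(y) = C1 - 2*exp(-y)


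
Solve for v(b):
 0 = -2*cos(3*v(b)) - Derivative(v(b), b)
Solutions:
 v(b) = -asin((C1 + exp(12*b))/(C1 - exp(12*b)))/3 + pi/3
 v(b) = asin((C1 + exp(12*b))/(C1 - exp(12*b)))/3


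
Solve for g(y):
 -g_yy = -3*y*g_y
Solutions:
 g(y) = C1 + C2*erfi(sqrt(6)*y/2)


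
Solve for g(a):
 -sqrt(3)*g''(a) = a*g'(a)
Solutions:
 g(a) = C1 + C2*erf(sqrt(2)*3^(3/4)*a/6)


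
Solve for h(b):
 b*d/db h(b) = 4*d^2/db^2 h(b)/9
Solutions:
 h(b) = C1 + C2*erfi(3*sqrt(2)*b/4)


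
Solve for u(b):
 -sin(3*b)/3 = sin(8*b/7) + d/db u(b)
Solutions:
 u(b) = C1 + 7*cos(8*b/7)/8 + cos(3*b)/9


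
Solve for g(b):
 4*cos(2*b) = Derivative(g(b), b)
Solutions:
 g(b) = C1 + 2*sin(2*b)


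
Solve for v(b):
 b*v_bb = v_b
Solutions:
 v(b) = C1 + C2*b^2


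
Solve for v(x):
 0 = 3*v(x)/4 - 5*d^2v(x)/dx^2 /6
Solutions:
 v(x) = C1*exp(-3*sqrt(10)*x/10) + C2*exp(3*sqrt(10)*x/10)


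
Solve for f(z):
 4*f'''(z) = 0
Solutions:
 f(z) = C1 + C2*z + C3*z^2


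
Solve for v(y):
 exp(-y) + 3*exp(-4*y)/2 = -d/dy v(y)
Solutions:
 v(y) = C1 + exp(-y) + 3*exp(-4*y)/8


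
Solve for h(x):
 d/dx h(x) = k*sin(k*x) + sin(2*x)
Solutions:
 h(x) = C1 - cos(2*x)/2 - cos(k*x)


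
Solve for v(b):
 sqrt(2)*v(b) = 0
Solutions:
 v(b) = 0


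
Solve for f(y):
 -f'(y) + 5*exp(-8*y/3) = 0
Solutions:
 f(y) = C1 - 15*exp(-8*y/3)/8


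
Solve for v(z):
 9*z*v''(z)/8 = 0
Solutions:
 v(z) = C1 + C2*z


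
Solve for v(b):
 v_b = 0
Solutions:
 v(b) = C1


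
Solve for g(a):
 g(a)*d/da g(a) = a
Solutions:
 g(a) = -sqrt(C1 + a^2)
 g(a) = sqrt(C1 + a^2)


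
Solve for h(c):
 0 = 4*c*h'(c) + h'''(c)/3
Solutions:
 h(c) = C1 + Integral(C2*airyai(-12^(1/3)*c) + C3*airybi(-12^(1/3)*c), c)


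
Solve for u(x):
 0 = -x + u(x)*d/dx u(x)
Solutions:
 u(x) = -sqrt(C1 + x^2)
 u(x) = sqrt(C1 + x^2)


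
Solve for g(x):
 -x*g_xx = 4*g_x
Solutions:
 g(x) = C1 + C2/x^3


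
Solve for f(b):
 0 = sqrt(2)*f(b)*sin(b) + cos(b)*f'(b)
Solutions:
 f(b) = C1*cos(b)^(sqrt(2))


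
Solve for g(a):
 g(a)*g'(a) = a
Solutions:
 g(a) = -sqrt(C1 + a^2)
 g(a) = sqrt(C1 + a^2)


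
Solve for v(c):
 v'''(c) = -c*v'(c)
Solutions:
 v(c) = C1 + Integral(C2*airyai(-c) + C3*airybi(-c), c)


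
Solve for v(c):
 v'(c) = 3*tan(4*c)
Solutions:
 v(c) = C1 - 3*log(cos(4*c))/4


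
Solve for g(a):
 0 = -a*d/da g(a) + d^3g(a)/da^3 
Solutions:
 g(a) = C1 + Integral(C2*airyai(a) + C3*airybi(a), a)


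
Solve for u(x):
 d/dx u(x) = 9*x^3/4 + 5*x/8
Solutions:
 u(x) = C1 + 9*x^4/16 + 5*x^2/16


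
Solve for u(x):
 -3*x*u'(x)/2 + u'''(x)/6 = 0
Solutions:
 u(x) = C1 + Integral(C2*airyai(3^(2/3)*x) + C3*airybi(3^(2/3)*x), x)


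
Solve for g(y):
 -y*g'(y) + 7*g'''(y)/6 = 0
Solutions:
 g(y) = C1 + Integral(C2*airyai(6^(1/3)*7^(2/3)*y/7) + C3*airybi(6^(1/3)*7^(2/3)*y/7), y)


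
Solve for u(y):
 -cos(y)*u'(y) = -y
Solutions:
 u(y) = C1 + Integral(y/cos(y), y)


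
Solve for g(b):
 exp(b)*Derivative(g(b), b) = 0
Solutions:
 g(b) = C1


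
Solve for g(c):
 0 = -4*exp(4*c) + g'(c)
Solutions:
 g(c) = C1 + exp(4*c)


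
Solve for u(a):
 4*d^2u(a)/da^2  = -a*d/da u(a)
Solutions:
 u(a) = C1 + C2*erf(sqrt(2)*a/4)


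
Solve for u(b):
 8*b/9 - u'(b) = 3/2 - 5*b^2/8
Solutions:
 u(b) = C1 + 5*b^3/24 + 4*b^2/9 - 3*b/2


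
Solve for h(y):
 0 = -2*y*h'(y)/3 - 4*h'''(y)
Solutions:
 h(y) = C1 + Integral(C2*airyai(-6^(2/3)*y/6) + C3*airybi(-6^(2/3)*y/6), y)


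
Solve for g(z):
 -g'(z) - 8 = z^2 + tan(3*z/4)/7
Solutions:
 g(z) = C1 - z^3/3 - 8*z + 4*log(cos(3*z/4))/21


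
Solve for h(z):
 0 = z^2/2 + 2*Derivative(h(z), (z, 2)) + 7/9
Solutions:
 h(z) = C1 + C2*z - z^4/48 - 7*z^2/36


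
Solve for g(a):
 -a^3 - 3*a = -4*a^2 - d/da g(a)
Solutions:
 g(a) = C1 + a^4/4 - 4*a^3/3 + 3*a^2/2


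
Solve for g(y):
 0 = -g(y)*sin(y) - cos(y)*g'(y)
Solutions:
 g(y) = C1*cos(y)


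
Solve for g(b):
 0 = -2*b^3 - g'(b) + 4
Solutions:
 g(b) = C1 - b^4/2 + 4*b


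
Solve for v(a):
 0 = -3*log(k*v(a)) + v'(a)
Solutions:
 li(k*v(a))/k = C1 + 3*a


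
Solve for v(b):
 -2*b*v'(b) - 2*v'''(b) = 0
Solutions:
 v(b) = C1 + Integral(C2*airyai(-b) + C3*airybi(-b), b)


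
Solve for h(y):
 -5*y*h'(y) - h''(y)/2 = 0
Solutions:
 h(y) = C1 + C2*erf(sqrt(5)*y)


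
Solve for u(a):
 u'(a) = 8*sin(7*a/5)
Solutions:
 u(a) = C1 - 40*cos(7*a/5)/7


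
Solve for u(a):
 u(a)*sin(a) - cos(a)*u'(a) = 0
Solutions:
 u(a) = C1/cos(a)


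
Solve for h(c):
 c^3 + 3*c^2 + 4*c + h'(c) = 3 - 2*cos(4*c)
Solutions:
 h(c) = C1 - c^4/4 - c^3 - 2*c^2 + 3*c - sin(4*c)/2


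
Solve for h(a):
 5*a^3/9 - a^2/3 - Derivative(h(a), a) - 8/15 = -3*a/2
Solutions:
 h(a) = C1 + 5*a^4/36 - a^3/9 + 3*a^2/4 - 8*a/15


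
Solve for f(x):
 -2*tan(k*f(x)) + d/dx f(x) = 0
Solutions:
 f(x) = Piecewise((-asin(exp(C1*k + 2*k*x))/k + pi/k, Ne(k, 0)), (nan, True))
 f(x) = Piecewise((asin(exp(C1*k + 2*k*x))/k, Ne(k, 0)), (nan, True))


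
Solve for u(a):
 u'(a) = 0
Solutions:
 u(a) = C1


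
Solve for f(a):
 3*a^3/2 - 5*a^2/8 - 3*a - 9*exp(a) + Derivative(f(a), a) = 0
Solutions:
 f(a) = C1 - 3*a^4/8 + 5*a^3/24 + 3*a^2/2 + 9*exp(a)


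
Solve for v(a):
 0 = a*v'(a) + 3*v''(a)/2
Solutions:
 v(a) = C1 + C2*erf(sqrt(3)*a/3)


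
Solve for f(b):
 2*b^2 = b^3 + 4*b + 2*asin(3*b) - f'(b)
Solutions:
 f(b) = C1 + b^4/4 - 2*b^3/3 + 2*b^2 + 2*b*asin(3*b) + 2*sqrt(1 - 9*b^2)/3


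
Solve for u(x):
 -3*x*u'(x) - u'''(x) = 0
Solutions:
 u(x) = C1 + Integral(C2*airyai(-3^(1/3)*x) + C3*airybi(-3^(1/3)*x), x)


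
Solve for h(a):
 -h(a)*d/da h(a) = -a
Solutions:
 h(a) = -sqrt(C1 + a^2)
 h(a) = sqrt(C1 + a^2)


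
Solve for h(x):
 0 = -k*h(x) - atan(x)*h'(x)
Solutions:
 h(x) = C1*exp(-k*Integral(1/atan(x), x))


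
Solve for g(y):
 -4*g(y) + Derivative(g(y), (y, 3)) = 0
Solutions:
 g(y) = C3*exp(2^(2/3)*y) + (C1*sin(2^(2/3)*sqrt(3)*y/2) + C2*cos(2^(2/3)*sqrt(3)*y/2))*exp(-2^(2/3)*y/2)


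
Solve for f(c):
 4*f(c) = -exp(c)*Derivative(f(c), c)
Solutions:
 f(c) = C1*exp(4*exp(-c))


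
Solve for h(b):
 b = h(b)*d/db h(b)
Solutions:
 h(b) = -sqrt(C1 + b^2)
 h(b) = sqrt(C1 + b^2)


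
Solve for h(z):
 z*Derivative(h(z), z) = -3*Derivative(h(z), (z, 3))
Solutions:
 h(z) = C1 + Integral(C2*airyai(-3^(2/3)*z/3) + C3*airybi(-3^(2/3)*z/3), z)


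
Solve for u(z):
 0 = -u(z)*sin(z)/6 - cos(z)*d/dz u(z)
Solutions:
 u(z) = C1*cos(z)^(1/6)


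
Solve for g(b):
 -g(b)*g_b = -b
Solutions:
 g(b) = -sqrt(C1 + b^2)
 g(b) = sqrt(C1 + b^2)


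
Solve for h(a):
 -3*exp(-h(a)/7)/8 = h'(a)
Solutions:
 h(a) = 7*log(C1 - 3*a/56)


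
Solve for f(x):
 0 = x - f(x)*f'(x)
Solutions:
 f(x) = -sqrt(C1 + x^2)
 f(x) = sqrt(C1 + x^2)


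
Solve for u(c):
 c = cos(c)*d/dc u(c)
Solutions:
 u(c) = C1 + Integral(c/cos(c), c)


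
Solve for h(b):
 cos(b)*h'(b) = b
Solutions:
 h(b) = C1 + Integral(b/cos(b), b)


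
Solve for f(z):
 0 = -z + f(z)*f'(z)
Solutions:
 f(z) = -sqrt(C1 + z^2)
 f(z) = sqrt(C1 + z^2)


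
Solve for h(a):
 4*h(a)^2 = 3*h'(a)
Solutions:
 h(a) = -3/(C1 + 4*a)


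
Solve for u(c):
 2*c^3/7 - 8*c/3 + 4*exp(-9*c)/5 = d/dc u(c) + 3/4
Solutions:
 u(c) = C1 + c^4/14 - 4*c^2/3 - 3*c/4 - 4*exp(-9*c)/45


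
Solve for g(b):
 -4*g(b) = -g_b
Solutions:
 g(b) = C1*exp(4*b)


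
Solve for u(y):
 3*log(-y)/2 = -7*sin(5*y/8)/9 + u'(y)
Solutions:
 u(y) = C1 + 3*y*log(-y)/2 - 3*y/2 - 56*cos(5*y/8)/45


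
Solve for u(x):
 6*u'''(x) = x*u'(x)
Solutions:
 u(x) = C1 + Integral(C2*airyai(6^(2/3)*x/6) + C3*airybi(6^(2/3)*x/6), x)


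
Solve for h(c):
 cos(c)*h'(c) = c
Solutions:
 h(c) = C1 + Integral(c/cos(c), c)


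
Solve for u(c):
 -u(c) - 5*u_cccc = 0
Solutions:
 u(c) = (C1*sin(sqrt(2)*5^(3/4)*c/10) + C2*cos(sqrt(2)*5^(3/4)*c/10))*exp(-sqrt(2)*5^(3/4)*c/10) + (C3*sin(sqrt(2)*5^(3/4)*c/10) + C4*cos(sqrt(2)*5^(3/4)*c/10))*exp(sqrt(2)*5^(3/4)*c/10)


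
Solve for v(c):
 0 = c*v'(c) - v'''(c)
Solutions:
 v(c) = C1 + Integral(C2*airyai(c) + C3*airybi(c), c)


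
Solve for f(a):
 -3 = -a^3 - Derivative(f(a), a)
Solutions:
 f(a) = C1 - a^4/4 + 3*a


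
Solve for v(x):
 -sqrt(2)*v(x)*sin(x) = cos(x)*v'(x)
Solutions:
 v(x) = C1*cos(x)^(sqrt(2))


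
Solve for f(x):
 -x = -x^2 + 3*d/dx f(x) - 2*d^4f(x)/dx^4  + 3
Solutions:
 f(x) = C1 + C4*exp(2^(2/3)*3^(1/3)*x/2) + x^3/9 - x^2/6 - x + (C2*sin(2^(2/3)*3^(5/6)*x/4) + C3*cos(2^(2/3)*3^(5/6)*x/4))*exp(-2^(2/3)*3^(1/3)*x/4)


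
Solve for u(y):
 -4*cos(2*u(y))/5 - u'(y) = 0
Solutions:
 4*y/5 - log(sin(2*u(y)) - 1)/4 + log(sin(2*u(y)) + 1)/4 = C1


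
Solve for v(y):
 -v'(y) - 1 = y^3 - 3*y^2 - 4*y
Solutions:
 v(y) = C1 - y^4/4 + y^3 + 2*y^2 - y


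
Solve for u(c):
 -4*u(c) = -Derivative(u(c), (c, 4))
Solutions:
 u(c) = C1*exp(-sqrt(2)*c) + C2*exp(sqrt(2)*c) + C3*sin(sqrt(2)*c) + C4*cos(sqrt(2)*c)


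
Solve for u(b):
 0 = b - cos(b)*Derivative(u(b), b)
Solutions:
 u(b) = C1 + Integral(b/cos(b), b)


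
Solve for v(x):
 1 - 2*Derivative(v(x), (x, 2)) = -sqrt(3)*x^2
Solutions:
 v(x) = C1 + C2*x + sqrt(3)*x^4/24 + x^2/4


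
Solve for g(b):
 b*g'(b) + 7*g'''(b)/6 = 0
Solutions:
 g(b) = C1 + Integral(C2*airyai(-6^(1/3)*7^(2/3)*b/7) + C3*airybi(-6^(1/3)*7^(2/3)*b/7), b)


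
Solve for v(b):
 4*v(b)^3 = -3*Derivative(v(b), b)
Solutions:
 v(b) = -sqrt(6)*sqrt(-1/(C1 - 4*b))/2
 v(b) = sqrt(6)*sqrt(-1/(C1 - 4*b))/2


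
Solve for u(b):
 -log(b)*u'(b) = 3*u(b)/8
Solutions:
 u(b) = C1*exp(-3*li(b)/8)


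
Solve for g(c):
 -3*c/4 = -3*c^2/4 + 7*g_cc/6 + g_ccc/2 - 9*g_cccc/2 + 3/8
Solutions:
 g(c) = C1 + C2*c + C3*exp(c*(1 - sqrt(85))/18) + C4*exp(c*(1 + sqrt(85))/18) + 3*c^4/56 - 39*c^3/196 + 7065*c^2/2744


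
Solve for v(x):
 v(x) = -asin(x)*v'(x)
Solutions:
 v(x) = C1*exp(-Integral(1/asin(x), x))


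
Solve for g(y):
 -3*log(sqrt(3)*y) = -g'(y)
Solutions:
 g(y) = C1 + 3*y*log(y) - 3*y + 3*y*log(3)/2


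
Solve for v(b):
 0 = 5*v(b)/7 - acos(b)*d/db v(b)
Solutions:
 v(b) = C1*exp(5*Integral(1/acos(b), b)/7)


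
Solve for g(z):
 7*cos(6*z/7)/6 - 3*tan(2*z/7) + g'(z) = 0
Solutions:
 g(z) = C1 - 21*log(cos(2*z/7))/2 - 49*sin(6*z/7)/36


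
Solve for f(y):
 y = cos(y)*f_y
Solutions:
 f(y) = C1 + Integral(y/cos(y), y)


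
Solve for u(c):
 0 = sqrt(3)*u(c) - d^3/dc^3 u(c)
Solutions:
 u(c) = C3*exp(3^(1/6)*c) + (C1*sin(3^(2/3)*c/2) + C2*cos(3^(2/3)*c/2))*exp(-3^(1/6)*c/2)


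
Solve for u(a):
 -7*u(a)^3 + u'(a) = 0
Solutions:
 u(a) = -sqrt(2)*sqrt(-1/(C1 + 7*a))/2
 u(a) = sqrt(2)*sqrt(-1/(C1 + 7*a))/2


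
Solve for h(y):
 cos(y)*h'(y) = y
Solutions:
 h(y) = C1 + Integral(y/cos(y), y)


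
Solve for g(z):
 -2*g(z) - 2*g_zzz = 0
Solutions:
 g(z) = C3*exp(-z) + (C1*sin(sqrt(3)*z/2) + C2*cos(sqrt(3)*z/2))*exp(z/2)


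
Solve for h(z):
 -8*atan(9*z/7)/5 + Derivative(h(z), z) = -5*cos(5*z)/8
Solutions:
 h(z) = C1 + 8*z*atan(9*z/7)/5 - 28*log(81*z^2 + 49)/45 - sin(5*z)/8


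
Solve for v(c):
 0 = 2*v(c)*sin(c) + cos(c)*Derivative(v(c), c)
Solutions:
 v(c) = C1*cos(c)^2


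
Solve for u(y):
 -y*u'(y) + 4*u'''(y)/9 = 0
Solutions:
 u(y) = C1 + Integral(C2*airyai(2^(1/3)*3^(2/3)*y/2) + C3*airybi(2^(1/3)*3^(2/3)*y/2), y)


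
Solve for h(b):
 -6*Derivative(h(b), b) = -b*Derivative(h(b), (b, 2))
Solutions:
 h(b) = C1 + C2*b^7


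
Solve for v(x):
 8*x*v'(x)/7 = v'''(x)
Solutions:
 v(x) = C1 + Integral(C2*airyai(2*7^(2/3)*x/7) + C3*airybi(2*7^(2/3)*x/7), x)


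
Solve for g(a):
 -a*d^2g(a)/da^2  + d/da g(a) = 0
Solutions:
 g(a) = C1 + C2*a^2


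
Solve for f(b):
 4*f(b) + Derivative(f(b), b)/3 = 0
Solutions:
 f(b) = C1*exp(-12*b)


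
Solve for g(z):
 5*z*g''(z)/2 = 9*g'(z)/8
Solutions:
 g(z) = C1 + C2*z^(29/20)


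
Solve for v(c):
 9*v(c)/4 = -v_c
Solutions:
 v(c) = C1*exp(-9*c/4)


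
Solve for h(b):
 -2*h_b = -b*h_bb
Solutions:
 h(b) = C1 + C2*b^3


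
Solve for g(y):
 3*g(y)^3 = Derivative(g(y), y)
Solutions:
 g(y) = -sqrt(2)*sqrt(-1/(C1 + 3*y))/2
 g(y) = sqrt(2)*sqrt(-1/(C1 + 3*y))/2


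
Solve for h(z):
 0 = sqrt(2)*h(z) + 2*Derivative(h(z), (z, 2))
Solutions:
 h(z) = C1*sin(2^(3/4)*z/2) + C2*cos(2^(3/4)*z/2)


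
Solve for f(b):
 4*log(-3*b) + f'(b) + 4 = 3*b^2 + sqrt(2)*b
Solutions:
 f(b) = C1 + b^3 + sqrt(2)*b^2/2 - 4*b*log(-b) - 4*b*log(3)


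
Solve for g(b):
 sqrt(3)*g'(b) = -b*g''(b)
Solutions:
 g(b) = C1 + C2*b^(1 - sqrt(3))


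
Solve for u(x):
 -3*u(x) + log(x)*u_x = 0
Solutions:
 u(x) = C1*exp(3*li(x))


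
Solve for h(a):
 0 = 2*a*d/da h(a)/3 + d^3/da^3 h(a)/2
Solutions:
 h(a) = C1 + Integral(C2*airyai(-6^(2/3)*a/3) + C3*airybi(-6^(2/3)*a/3), a)


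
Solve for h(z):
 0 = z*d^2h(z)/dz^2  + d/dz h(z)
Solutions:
 h(z) = C1 + C2*log(z)


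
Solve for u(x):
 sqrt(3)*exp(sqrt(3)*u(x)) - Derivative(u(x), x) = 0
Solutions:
 u(x) = sqrt(3)*(2*log(-1/(C1 + sqrt(3)*x)) - log(3))/6


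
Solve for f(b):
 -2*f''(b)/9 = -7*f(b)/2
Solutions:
 f(b) = C1*exp(-3*sqrt(7)*b/2) + C2*exp(3*sqrt(7)*b/2)


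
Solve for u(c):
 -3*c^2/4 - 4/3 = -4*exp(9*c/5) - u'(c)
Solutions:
 u(c) = C1 + c^3/4 + 4*c/3 - 20*exp(9*c/5)/9


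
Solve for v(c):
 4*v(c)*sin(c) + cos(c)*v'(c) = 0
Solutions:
 v(c) = C1*cos(c)^4


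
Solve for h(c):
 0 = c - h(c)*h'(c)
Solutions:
 h(c) = -sqrt(C1 + c^2)
 h(c) = sqrt(C1 + c^2)


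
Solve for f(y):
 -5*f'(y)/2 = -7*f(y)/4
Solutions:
 f(y) = C1*exp(7*y/10)


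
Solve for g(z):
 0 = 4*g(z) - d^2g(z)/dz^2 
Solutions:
 g(z) = C1*exp(-2*z) + C2*exp(2*z)


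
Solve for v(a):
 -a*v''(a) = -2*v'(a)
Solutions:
 v(a) = C1 + C2*a^3


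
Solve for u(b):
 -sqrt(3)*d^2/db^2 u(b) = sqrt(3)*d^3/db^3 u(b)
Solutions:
 u(b) = C1 + C2*b + C3*exp(-b)


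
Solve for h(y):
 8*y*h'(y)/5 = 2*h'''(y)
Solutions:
 h(y) = C1 + Integral(C2*airyai(10^(2/3)*y/5) + C3*airybi(10^(2/3)*y/5), y)


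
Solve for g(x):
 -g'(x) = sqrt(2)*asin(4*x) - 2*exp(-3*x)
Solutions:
 g(x) = C1 - sqrt(2)*x*asin(4*x) - sqrt(2)*sqrt(1 - 16*x^2)/4 - 2*exp(-3*x)/3


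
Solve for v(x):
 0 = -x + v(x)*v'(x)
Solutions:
 v(x) = -sqrt(C1 + x^2)
 v(x) = sqrt(C1 + x^2)


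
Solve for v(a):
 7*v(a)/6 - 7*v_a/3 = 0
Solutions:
 v(a) = C1*exp(a/2)


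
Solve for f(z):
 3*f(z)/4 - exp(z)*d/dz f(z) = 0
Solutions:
 f(z) = C1*exp(-3*exp(-z)/4)


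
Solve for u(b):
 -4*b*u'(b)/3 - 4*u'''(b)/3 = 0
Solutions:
 u(b) = C1 + Integral(C2*airyai(-b) + C3*airybi(-b), b)


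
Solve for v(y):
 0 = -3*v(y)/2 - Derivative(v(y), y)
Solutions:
 v(y) = C1*exp(-3*y/2)


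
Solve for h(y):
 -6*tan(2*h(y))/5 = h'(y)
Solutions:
 h(y) = -asin(C1*exp(-12*y/5))/2 + pi/2
 h(y) = asin(C1*exp(-12*y/5))/2


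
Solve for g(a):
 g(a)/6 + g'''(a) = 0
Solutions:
 g(a) = C3*exp(-6^(2/3)*a/6) + (C1*sin(2^(2/3)*3^(1/6)*a/4) + C2*cos(2^(2/3)*3^(1/6)*a/4))*exp(6^(2/3)*a/12)


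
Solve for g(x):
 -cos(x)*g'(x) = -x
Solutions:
 g(x) = C1 + Integral(x/cos(x), x)


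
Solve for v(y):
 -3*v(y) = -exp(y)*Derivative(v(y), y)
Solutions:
 v(y) = C1*exp(-3*exp(-y))


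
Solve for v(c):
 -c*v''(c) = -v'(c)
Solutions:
 v(c) = C1 + C2*c^2


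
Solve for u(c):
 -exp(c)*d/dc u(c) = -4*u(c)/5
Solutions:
 u(c) = C1*exp(-4*exp(-c)/5)


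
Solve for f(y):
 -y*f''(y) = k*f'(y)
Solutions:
 f(y) = C1 + y^(1 - re(k))*(C2*sin(log(y)*Abs(im(k))) + C3*cos(log(y)*im(k)))


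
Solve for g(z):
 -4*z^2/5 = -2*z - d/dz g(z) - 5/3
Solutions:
 g(z) = C1 + 4*z^3/15 - z^2 - 5*z/3


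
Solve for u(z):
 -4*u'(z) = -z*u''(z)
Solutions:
 u(z) = C1 + C2*z^5


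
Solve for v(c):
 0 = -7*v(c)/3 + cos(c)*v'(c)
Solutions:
 v(c) = C1*(sin(c) + 1)^(7/6)/(sin(c) - 1)^(7/6)


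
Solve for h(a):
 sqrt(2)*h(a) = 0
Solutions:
 h(a) = 0


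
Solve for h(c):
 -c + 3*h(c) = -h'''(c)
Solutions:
 h(c) = C3*exp(-3^(1/3)*c) + c/3 + (C1*sin(3^(5/6)*c/2) + C2*cos(3^(5/6)*c/2))*exp(3^(1/3)*c/2)


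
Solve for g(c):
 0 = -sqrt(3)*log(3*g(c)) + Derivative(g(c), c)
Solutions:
 -sqrt(3)*Integral(1/(log(_y) + log(3)), (_y, g(c)))/3 = C1 - c


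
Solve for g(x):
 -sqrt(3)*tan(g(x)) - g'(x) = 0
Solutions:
 g(x) = pi - asin(C1*exp(-sqrt(3)*x))
 g(x) = asin(C1*exp(-sqrt(3)*x))


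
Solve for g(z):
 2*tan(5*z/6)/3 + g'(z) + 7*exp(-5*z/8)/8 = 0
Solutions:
 g(z) = C1 - 2*log(tan(5*z/6)^2 + 1)/5 + 7*exp(-5*z/8)/5


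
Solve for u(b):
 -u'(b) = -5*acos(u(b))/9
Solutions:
 Integral(1/acos(_y), (_y, u(b))) = C1 + 5*b/9


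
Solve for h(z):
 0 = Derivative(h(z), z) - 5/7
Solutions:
 h(z) = C1 + 5*z/7


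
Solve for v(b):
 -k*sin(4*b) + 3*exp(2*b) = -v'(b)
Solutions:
 v(b) = C1 - k*cos(4*b)/4 - 3*exp(2*b)/2


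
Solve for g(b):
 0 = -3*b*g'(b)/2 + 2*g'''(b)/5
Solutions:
 g(b) = C1 + Integral(C2*airyai(30^(1/3)*b/2) + C3*airybi(30^(1/3)*b/2), b)


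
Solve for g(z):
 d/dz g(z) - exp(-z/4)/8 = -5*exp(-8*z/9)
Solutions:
 g(z) = C1 - exp(-z/4)/2 + 45*exp(-8*z/9)/8


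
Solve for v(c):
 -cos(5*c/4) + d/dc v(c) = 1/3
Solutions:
 v(c) = C1 + c/3 + 4*sin(5*c/4)/5


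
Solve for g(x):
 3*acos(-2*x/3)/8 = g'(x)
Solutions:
 g(x) = C1 + 3*x*acos(-2*x/3)/8 + 3*sqrt(9 - 4*x^2)/16


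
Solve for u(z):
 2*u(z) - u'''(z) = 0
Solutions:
 u(z) = C3*exp(2^(1/3)*z) + (C1*sin(2^(1/3)*sqrt(3)*z/2) + C2*cos(2^(1/3)*sqrt(3)*z/2))*exp(-2^(1/3)*z/2)


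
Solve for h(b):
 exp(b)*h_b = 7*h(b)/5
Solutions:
 h(b) = C1*exp(-7*exp(-b)/5)


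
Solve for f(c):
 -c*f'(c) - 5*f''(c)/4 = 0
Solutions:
 f(c) = C1 + C2*erf(sqrt(10)*c/5)


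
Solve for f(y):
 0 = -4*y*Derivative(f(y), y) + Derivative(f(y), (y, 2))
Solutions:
 f(y) = C1 + C2*erfi(sqrt(2)*y)


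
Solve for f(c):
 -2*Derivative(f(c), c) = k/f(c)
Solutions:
 f(c) = -sqrt(C1 - c*k)
 f(c) = sqrt(C1 - c*k)


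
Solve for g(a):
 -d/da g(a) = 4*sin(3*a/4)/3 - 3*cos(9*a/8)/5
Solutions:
 g(a) = C1 + 8*sin(9*a/8)/15 + 16*cos(3*a/4)/9


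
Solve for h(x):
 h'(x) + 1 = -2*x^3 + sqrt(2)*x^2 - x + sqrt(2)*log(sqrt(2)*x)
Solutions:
 h(x) = C1 - x^4/2 + sqrt(2)*x^3/3 - x^2/2 + sqrt(2)*x*log(x) - sqrt(2)*x - x + sqrt(2)*x*log(2)/2


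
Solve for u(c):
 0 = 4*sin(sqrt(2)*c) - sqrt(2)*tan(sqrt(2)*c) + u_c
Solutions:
 u(c) = C1 - log(cos(sqrt(2)*c)) + 2*sqrt(2)*cos(sqrt(2)*c)


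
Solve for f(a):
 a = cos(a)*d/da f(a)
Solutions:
 f(a) = C1 + Integral(a/cos(a), a)


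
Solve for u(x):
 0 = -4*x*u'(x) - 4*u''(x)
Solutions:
 u(x) = C1 + C2*erf(sqrt(2)*x/2)


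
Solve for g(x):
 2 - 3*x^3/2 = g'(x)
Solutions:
 g(x) = C1 - 3*x^4/8 + 2*x


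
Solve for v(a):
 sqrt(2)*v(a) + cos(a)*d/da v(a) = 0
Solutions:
 v(a) = C1*(sin(a) - 1)^(sqrt(2)/2)/(sin(a) + 1)^(sqrt(2)/2)


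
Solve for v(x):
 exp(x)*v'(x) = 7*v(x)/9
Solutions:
 v(x) = C1*exp(-7*exp(-x)/9)


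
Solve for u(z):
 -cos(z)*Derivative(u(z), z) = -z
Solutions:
 u(z) = C1 + Integral(z/cos(z), z)


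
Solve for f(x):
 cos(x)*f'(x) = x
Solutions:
 f(x) = C1 + Integral(x/cos(x), x)


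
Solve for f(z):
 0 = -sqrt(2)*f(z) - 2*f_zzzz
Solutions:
 f(z) = (C1*sin(2^(3/8)*z/2) + C2*cos(2^(3/8)*z/2))*exp(-2^(3/8)*z/2) + (C3*sin(2^(3/8)*z/2) + C4*cos(2^(3/8)*z/2))*exp(2^(3/8)*z/2)


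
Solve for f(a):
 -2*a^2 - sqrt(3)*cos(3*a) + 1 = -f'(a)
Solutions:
 f(a) = C1 + 2*a^3/3 - a + sqrt(3)*sin(3*a)/3


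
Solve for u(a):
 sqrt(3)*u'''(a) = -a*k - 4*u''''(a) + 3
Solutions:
 u(a) = C1 + C2*a + C3*a^2 + C4*exp(-sqrt(3)*a/4) - sqrt(3)*a^4*k/72 + a^3*(4*k + 3*sqrt(3))/18


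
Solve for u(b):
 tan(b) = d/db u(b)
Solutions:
 u(b) = C1 - log(cos(b))


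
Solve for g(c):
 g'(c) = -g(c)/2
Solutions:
 g(c) = C1*exp(-c/2)


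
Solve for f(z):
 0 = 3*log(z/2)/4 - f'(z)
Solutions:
 f(z) = C1 + 3*z*log(z)/4 - 3*z/4 - 3*z*log(2)/4


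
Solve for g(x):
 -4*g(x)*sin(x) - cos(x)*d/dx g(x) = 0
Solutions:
 g(x) = C1*cos(x)^4


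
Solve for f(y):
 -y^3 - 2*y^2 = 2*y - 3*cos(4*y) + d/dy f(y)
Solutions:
 f(y) = C1 - y^4/4 - 2*y^3/3 - y^2 + 3*sin(4*y)/4


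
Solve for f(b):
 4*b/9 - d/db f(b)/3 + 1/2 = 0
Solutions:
 f(b) = C1 + 2*b^2/3 + 3*b/2


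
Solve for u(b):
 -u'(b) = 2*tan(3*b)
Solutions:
 u(b) = C1 + 2*log(cos(3*b))/3


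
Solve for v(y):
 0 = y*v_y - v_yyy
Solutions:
 v(y) = C1 + Integral(C2*airyai(y) + C3*airybi(y), y)


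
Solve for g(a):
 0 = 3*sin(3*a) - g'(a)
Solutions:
 g(a) = C1 - cos(3*a)


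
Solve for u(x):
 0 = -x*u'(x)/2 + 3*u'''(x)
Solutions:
 u(x) = C1 + Integral(C2*airyai(6^(2/3)*x/6) + C3*airybi(6^(2/3)*x/6), x)


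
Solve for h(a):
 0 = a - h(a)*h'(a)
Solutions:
 h(a) = -sqrt(C1 + a^2)
 h(a) = sqrt(C1 + a^2)


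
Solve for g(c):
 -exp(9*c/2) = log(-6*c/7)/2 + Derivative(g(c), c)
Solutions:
 g(c) = C1 - c*log(-c)/2 + c*(-log(6) + 1/2 + log(42)/2) - 2*exp(9*c/2)/9


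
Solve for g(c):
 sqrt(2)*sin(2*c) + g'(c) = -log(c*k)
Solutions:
 g(c) = C1 - c*log(c*k) + c + sqrt(2)*cos(2*c)/2


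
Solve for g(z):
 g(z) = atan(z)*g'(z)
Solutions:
 g(z) = C1*exp(Integral(1/atan(z), z))


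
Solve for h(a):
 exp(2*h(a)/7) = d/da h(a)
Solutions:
 h(a) = 7*log(-sqrt(-1/(C1 + a))) - 7*log(2) + 7*log(14)/2
 h(a) = 7*log(-1/(C1 + a))/2 - 7*log(2) + 7*log(14)/2


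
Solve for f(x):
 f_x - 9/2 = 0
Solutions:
 f(x) = C1 + 9*x/2


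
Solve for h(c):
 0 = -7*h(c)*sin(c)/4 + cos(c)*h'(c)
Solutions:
 h(c) = C1/cos(c)^(7/4)


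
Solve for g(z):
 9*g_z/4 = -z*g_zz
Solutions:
 g(z) = C1 + C2/z^(5/4)


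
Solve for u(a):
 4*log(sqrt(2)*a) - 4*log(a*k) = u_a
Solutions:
 u(a) = C1 + 2*a*(-2*log(k) + log(2))


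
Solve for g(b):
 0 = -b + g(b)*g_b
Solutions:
 g(b) = -sqrt(C1 + b^2)
 g(b) = sqrt(C1 + b^2)


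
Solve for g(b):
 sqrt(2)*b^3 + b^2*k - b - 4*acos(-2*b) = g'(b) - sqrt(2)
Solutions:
 g(b) = C1 + sqrt(2)*b^4/4 + b^3*k/3 - b^2/2 - 4*b*acos(-2*b) + sqrt(2)*b - 2*sqrt(1 - 4*b^2)


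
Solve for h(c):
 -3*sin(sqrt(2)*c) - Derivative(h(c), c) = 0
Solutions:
 h(c) = C1 + 3*sqrt(2)*cos(sqrt(2)*c)/2


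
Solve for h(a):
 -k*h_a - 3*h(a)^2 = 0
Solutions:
 h(a) = k/(C1*k + 3*a)


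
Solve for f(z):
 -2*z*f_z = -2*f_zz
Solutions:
 f(z) = C1 + C2*erfi(sqrt(2)*z/2)


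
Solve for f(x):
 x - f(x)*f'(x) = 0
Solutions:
 f(x) = -sqrt(C1 + x^2)
 f(x) = sqrt(C1 + x^2)


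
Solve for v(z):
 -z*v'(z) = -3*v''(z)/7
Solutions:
 v(z) = C1 + C2*erfi(sqrt(42)*z/6)


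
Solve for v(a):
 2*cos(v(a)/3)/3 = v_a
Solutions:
 -2*a/3 - 3*log(sin(v(a)/3) - 1)/2 + 3*log(sin(v(a)/3) + 1)/2 = C1


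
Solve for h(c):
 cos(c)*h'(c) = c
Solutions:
 h(c) = C1 + Integral(c/cos(c), c)


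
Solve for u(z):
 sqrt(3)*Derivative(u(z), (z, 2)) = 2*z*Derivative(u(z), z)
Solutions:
 u(z) = C1 + C2*erfi(3^(3/4)*z/3)


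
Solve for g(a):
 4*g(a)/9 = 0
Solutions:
 g(a) = 0


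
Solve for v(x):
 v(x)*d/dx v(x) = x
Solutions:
 v(x) = -sqrt(C1 + x^2)
 v(x) = sqrt(C1 + x^2)


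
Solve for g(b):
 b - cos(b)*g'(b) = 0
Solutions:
 g(b) = C1 + Integral(b/cos(b), b)


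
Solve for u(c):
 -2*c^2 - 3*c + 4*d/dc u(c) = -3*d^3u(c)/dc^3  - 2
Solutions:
 u(c) = C1 + C2*sin(2*sqrt(3)*c/3) + C3*cos(2*sqrt(3)*c/3) + c^3/6 + 3*c^2/8 - 5*c/4


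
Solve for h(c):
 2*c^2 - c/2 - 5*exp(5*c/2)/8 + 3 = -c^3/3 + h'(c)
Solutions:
 h(c) = C1 + c^4/12 + 2*c^3/3 - c^2/4 + 3*c - exp(5*c/2)/4


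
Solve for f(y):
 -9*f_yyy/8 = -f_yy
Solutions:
 f(y) = C1 + C2*y + C3*exp(8*y/9)


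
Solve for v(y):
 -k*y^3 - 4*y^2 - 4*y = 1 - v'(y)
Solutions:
 v(y) = C1 + k*y^4/4 + 4*y^3/3 + 2*y^2 + y


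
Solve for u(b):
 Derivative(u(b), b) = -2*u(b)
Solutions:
 u(b) = C1*exp(-2*b)


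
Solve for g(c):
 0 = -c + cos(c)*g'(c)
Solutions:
 g(c) = C1 + Integral(c/cos(c), c)


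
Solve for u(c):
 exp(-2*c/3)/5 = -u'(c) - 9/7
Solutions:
 u(c) = C1 - 9*c/7 + 3*exp(-2*c/3)/10


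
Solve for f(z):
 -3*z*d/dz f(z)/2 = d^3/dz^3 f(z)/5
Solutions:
 f(z) = C1 + Integral(C2*airyai(-15^(1/3)*2^(2/3)*z/2) + C3*airybi(-15^(1/3)*2^(2/3)*z/2), z)


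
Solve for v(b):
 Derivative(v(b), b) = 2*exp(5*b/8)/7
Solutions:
 v(b) = C1 + 16*exp(5*b/8)/35


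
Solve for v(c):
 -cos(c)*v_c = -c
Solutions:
 v(c) = C1 + Integral(c/cos(c), c)


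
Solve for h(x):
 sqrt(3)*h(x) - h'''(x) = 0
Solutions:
 h(x) = C3*exp(3^(1/6)*x) + (C1*sin(3^(2/3)*x/2) + C2*cos(3^(2/3)*x/2))*exp(-3^(1/6)*x/2)


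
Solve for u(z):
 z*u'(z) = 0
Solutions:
 u(z) = C1


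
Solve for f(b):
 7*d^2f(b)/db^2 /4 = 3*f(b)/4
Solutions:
 f(b) = C1*exp(-sqrt(21)*b/7) + C2*exp(sqrt(21)*b/7)


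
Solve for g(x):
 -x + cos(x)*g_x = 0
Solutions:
 g(x) = C1 + Integral(x/cos(x), x)


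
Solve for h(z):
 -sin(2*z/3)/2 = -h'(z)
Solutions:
 h(z) = C1 - 3*cos(2*z/3)/4


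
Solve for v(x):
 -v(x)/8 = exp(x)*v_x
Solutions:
 v(x) = C1*exp(exp(-x)/8)


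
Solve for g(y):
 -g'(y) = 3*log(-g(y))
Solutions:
 -li(-g(y)) = C1 - 3*y


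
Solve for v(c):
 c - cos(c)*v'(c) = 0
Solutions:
 v(c) = C1 + Integral(c/cos(c), c)


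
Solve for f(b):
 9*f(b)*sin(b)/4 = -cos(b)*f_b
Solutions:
 f(b) = C1*cos(b)^(9/4)


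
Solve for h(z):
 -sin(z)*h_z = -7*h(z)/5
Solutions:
 h(z) = C1*(cos(z) - 1)^(7/10)/(cos(z) + 1)^(7/10)


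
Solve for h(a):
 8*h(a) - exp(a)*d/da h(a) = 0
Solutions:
 h(a) = C1*exp(-8*exp(-a))


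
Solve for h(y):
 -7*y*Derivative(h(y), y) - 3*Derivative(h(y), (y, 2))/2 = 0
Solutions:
 h(y) = C1 + C2*erf(sqrt(21)*y/3)


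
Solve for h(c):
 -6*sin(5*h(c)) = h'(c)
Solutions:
 h(c) = -acos((-C1 - exp(60*c))/(C1 - exp(60*c)))/5 + 2*pi/5
 h(c) = acos((-C1 - exp(60*c))/(C1 - exp(60*c)))/5


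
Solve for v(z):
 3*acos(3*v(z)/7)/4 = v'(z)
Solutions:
 Integral(1/acos(3*_y/7), (_y, v(z))) = C1 + 3*z/4


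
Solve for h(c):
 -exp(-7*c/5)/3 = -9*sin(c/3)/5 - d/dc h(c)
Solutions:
 h(c) = C1 + 27*cos(c/3)/5 - 5*exp(-7*c/5)/21


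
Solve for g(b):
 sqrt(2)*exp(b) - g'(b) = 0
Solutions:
 g(b) = C1 + sqrt(2)*exp(b)


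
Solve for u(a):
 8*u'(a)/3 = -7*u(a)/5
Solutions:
 u(a) = C1*exp(-21*a/40)


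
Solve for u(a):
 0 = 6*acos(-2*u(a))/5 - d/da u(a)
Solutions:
 Integral(1/acos(-2*_y), (_y, u(a))) = C1 + 6*a/5


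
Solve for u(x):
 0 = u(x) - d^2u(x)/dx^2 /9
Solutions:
 u(x) = C1*exp(-3*x) + C2*exp(3*x)


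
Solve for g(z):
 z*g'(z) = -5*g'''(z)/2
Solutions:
 g(z) = C1 + Integral(C2*airyai(-2^(1/3)*5^(2/3)*z/5) + C3*airybi(-2^(1/3)*5^(2/3)*z/5), z)


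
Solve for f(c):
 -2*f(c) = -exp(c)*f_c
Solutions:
 f(c) = C1*exp(-2*exp(-c))


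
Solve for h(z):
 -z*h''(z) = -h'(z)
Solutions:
 h(z) = C1 + C2*z^2


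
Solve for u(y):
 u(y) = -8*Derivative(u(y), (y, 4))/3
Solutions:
 u(y) = (C1*sin(2^(3/4)*3^(1/4)*y/4) + C2*cos(2^(3/4)*3^(1/4)*y/4))*exp(-2^(3/4)*3^(1/4)*y/4) + (C3*sin(2^(3/4)*3^(1/4)*y/4) + C4*cos(2^(3/4)*3^(1/4)*y/4))*exp(2^(3/4)*3^(1/4)*y/4)


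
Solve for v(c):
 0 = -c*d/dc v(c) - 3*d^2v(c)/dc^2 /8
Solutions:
 v(c) = C1 + C2*erf(2*sqrt(3)*c/3)


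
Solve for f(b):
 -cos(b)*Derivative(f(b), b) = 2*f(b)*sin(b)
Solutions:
 f(b) = C1*cos(b)^2


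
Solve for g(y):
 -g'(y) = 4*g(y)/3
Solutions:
 g(y) = C1*exp(-4*y/3)


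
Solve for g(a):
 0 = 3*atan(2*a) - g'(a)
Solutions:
 g(a) = C1 + 3*a*atan(2*a) - 3*log(4*a^2 + 1)/4


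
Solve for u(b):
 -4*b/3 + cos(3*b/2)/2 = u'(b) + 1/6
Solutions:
 u(b) = C1 - 2*b^2/3 - b/6 + sin(3*b/2)/3


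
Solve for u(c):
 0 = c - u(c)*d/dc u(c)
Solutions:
 u(c) = -sqrt(C1 + c^2)
 u(c) = sqrt(C1 + c^2)


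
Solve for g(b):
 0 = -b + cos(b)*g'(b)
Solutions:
 g(b) = C1 + Integral(b/cos(b), b)


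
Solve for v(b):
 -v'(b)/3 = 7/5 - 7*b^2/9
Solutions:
 v(b) = C1 + 7*b^3/9 - 21*b/5


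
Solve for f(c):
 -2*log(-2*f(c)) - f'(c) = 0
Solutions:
 Integral(1/(log(-_y) + log(2)), (_y, f(c)))/2 = C1 - c


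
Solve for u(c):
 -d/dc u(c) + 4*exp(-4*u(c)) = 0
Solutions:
 u(c) = log(-I*(C1 + 16*c)^(1/4))
 u(c) = log(I*(C1 + 16*c)^(1/4))
 u(c) = log(-(C1 + 16*c)^(1/4))
 u(c) = log(C1 + 16*c)/4


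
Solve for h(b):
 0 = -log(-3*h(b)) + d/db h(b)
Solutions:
 -Integral(1/(log(-_y) + log(3)), (_y, h(b))) = C1 - b


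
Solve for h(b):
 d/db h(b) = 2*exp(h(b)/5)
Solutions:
 h(b) = 5*log(-1/(C1 + 2*b)) + 5*log(5)


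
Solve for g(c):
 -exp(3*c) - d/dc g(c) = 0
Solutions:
 g(c) = C1 - exp(3*c)/3


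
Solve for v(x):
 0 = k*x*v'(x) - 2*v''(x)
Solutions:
 v(x) = Piecewise((-sqrt(pi)*C1*erf(x*sqrt(-k)/2)/sqrt(-k) - C2, (k > 0) | (k < 0)), (-C1*x - C2, True))


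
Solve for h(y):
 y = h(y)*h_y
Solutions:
 h(y) = -sqrt(C1 + y^2)
 h(y) = sqrt(C1 + y^2)


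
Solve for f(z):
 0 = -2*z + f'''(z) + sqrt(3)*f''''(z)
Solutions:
 f(z) = C1 + C2*z + C3*z^2 + C4*exp(-sqrt(3)*z/3) + z^4/12 - sqrt(3)*z^3/3


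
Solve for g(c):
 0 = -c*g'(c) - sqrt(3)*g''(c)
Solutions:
 g(c) = C1 + C2*erf(sqrt(2)*3^(3/4)*c/6)


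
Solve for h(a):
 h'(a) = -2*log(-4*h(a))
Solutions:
 Integral(1/(log(-_y) + 2*log(2)), (_y, h(a)))/2 = C1 - a


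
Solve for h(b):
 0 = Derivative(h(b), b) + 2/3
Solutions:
 h(b) = C1 - 2*b/3


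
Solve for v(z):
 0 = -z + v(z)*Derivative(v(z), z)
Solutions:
 v(z) = -sqrt(C1 + z^2)
 v(z) = sqrt(C1 + z^2)


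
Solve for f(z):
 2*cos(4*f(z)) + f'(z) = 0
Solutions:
 f(z) = -asin((C1 + exp(16*z))/(C1 - exp(16*z)))/4 + pi/4
 f(z) = asin((C1 + exp(16*z))/(C1 - exp(16*z)))/4


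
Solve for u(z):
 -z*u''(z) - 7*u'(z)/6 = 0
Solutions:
 u(z) = C1 + C2/z^(1/6)


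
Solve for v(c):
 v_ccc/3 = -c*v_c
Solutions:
 v(c) = C1 + Integral(C2*airyai(-3^(1/3)*c) + C3*airybi(-3^(1/3)*c), c)


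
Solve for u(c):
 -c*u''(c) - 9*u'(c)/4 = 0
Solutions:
 u(c) = C1 + C2/c^(5/4)


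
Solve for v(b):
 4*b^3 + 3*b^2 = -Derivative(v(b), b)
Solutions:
 v(b) = C1 - b^4 - b^3


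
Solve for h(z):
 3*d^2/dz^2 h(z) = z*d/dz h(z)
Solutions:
 h(z) = C1 + C2*erfi(sqrt(6)*z/6)


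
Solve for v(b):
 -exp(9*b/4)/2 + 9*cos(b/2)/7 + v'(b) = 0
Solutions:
 v(b) = C1 + 2*exp(9*b/4)/9 - 18*sin(b/2)/7


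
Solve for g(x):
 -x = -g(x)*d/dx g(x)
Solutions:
 g(x) = -sqrt(C1 + x^2)
 g(x) = sqrt(C1 + x^2)


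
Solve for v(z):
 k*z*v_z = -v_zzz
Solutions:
 v(z) = C1 + Integral(C2*airyai(z*(-k)^(1/3)) + C3*airybi(z*(-k)^(1/3)), z)


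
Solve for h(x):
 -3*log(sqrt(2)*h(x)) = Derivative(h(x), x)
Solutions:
 2*Integral(1/(2*log(_y) + log(2)), (_y, h(x)))/3 = C1 - x


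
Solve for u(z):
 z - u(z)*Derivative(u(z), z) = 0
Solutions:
 u(z) = -sqrt(C1 + z^2)
 u(z) = sqrt(C1 + z^2)


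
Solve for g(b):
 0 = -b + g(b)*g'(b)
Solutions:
 g(b) = -sqrt(C1 + b^2)
 g(b) = sqrt(C1 + b^2)


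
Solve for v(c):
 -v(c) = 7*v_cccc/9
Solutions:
 v(c) = (C1*sin(sqrt(6)*7^(3/4)*c/14) + C2*cos(sqrt(6)*7^(3/4)*c/14))*exp(-sqrt(6)*7^(3/4)*c/14) + (C3*sin(sqrt(6)*7^(3/4)*c/14) + C4*cos(sqrt(6)*7^(3/4)*c/14))*exp(sqrt(6)*7^(3/4)*c/14)


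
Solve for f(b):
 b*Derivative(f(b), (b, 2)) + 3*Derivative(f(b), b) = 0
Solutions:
 f(b) = C1 + C2/b^2


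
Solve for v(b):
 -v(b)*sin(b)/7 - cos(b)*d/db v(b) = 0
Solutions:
 v(b) = C1*cos(b)^(1/7)


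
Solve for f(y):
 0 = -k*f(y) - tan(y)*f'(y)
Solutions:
 f(y) = C1*exp(-k*log(sin(y)))


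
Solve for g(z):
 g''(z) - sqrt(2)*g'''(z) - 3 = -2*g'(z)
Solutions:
 g(z) = C1 + C2*exp(sqrt(2)*z*(1 - sqrt(1 + 8*sqrt(2)))/4) + C3*exp(sqrt(2)*z*(1 + sqrt(1 + 8*sqrt(2)))/4) + 3*z/2


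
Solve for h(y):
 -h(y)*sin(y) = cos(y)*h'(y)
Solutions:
 h(y) = C1*cos(y)


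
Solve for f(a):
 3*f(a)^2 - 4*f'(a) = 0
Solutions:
 f(a) = -4/(C1 + 3*a)


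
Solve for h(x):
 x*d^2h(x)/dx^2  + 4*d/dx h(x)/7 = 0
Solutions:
 h(x) = C1 + C2*x^(3/7)


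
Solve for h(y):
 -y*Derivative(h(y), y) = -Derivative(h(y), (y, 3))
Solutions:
 h(y) = C1 + Integral(C2*airyai(y) + C3*airybi(y), y)


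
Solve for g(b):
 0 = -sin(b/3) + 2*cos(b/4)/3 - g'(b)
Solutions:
 g(b) = C1 + 8*sin(b/4)/3 + 3*cos(b/3)


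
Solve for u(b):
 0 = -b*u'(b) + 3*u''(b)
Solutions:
 u(b) = C1 + C2*erfi(sqrt(6)*b/6)


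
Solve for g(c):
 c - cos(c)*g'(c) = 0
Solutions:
 g(c) = C1 + Integral(c/cos(c), c)


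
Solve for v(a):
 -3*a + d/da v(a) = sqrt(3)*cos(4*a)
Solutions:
 v(a) = C1 + 3*a^2/2 + sqrt(3)*sin(4*a)/4


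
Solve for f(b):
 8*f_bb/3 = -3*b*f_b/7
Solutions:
 f(b) = C1 + C2*erf(3*sqrt(7)*b/28)


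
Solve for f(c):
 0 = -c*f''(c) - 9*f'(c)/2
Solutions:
 f(c) = C1 + C2/c^(7/2)


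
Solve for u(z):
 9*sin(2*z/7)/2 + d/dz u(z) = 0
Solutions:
 u(z) = C1 + 63*cos(2*z/7)/4


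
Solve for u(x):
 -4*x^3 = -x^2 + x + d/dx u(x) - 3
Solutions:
 u(x) = C1 - x^4 + x^3/3 - x^2/2 + 3*x


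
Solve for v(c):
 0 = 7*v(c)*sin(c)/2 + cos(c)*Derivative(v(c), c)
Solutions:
 v(c) = C1*cos(c)^(7/2)


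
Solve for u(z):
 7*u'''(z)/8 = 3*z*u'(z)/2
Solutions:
 u(z) = C1 + Integral(C2*airyai(12^(1/3)*7^(2/3)*z/7) + C3*airybi(12^(1/3)*7^(2/3)*z/7), z)


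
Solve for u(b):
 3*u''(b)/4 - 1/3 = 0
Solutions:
 u(b) = C1 + C2*b + 2*b^2/9


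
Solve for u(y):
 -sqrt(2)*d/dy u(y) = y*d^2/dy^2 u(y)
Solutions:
 u(y) = C1 + C2*y^(1 - sqrt(2))


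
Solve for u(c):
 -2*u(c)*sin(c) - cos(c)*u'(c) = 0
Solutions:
 u(c) = C1*cos(c)^2


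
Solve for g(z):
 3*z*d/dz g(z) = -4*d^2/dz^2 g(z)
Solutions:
 g(z) = C1 + C2*erf(sqrt(6)*z/4)


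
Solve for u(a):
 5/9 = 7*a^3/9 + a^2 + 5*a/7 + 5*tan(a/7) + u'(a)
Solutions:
 u(a) = C1 - 7*a^4/36 - a^3/3 - 5*a^2/14 + 5*a/9 + 35*log(cos(a/7))


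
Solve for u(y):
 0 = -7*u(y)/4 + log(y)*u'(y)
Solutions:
 u(y) = C1*exp(7*li(y)/4)


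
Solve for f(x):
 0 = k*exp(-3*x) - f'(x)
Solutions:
 f(x) = C1 - k*exp(-3*x)/3


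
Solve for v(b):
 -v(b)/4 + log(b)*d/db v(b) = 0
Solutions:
 v(b) = C1*exp(li(b)/4)


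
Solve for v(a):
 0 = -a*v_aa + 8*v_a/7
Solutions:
 v(a) = C1 + C2*a^(15/7)


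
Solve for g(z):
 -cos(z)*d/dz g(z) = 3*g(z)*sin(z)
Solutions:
 g(z) = C1*cos(z)^3


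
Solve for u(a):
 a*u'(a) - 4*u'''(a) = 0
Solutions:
 u(a) = C1 + Integral(C2*airyai(2^(1/3)*a/2) + C3*airybi(2^(1/3)*a/2), a)


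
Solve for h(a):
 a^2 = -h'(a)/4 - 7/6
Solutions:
 h(a) = C1 - 4*a^3/3 - 14*a/3


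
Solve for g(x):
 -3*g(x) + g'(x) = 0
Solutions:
 g(x) = C1*exp(3*x)


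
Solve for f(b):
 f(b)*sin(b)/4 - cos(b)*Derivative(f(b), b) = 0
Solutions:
 f(b) = C1/cos(b)^(1/4)


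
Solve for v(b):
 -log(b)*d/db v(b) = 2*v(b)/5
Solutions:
 v(b) = C1*exp(-2*li(b)/5)


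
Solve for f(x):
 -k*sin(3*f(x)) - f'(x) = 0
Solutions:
 f(x) = -acos((-C1 - exp(6*k*x))/(C1 - exp(6*k*x)))/3 + 2*pi/3
 f(x) = acos((-C1 - exp(6*k*x))/(C1 - exp(6*k*x)))/3


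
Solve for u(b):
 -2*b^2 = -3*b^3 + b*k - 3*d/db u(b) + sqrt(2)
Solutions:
 u(b) = C1 - b^4/4 + 2*b^3/9 + b^2*k/6 + sqrt(2)*b/3


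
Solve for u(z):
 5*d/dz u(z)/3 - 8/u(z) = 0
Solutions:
 u(z) = -sqrt(C1 + 240*z)/5
 u(z) = sqrt(C1 + 240*z)/5


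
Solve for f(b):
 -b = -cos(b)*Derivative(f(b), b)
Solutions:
 f(b) = C1 + Integral(b/cos(b), b)


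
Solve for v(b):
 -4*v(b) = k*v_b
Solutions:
 v(b) = C1*exp(-4*b/k)


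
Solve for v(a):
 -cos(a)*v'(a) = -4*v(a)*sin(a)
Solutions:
 v(a) = C1/cos(a)^4


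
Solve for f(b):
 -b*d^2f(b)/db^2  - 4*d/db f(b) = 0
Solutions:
 f(b) = C1 + C2/b^3


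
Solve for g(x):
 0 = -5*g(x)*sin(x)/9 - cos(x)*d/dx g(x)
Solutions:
 g(x) = C1*cos(x)^(5/9)


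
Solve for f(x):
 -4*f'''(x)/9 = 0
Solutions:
 f(x) = C1 + C2*x + C3*x^2


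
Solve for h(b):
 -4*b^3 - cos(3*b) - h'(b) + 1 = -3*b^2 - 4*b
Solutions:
 h(b) = C1 - b^4 + b^3 + 2*b^2 + b - sin(3*b)/3
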